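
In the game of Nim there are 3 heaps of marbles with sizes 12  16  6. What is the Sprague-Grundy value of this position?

26

Write each in binary and XOR column by column:
  01100  (12)
  10000  (16)
  00110  (6)
  -----
  11010  (26)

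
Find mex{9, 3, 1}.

0 is not in the set, so the mex is 0.

0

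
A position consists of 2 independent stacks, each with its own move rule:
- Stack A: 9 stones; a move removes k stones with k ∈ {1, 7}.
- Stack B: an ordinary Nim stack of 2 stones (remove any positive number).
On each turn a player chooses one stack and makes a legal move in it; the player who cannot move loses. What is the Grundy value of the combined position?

3

Build the Grundy sequence for stack A with g(k) = mex{g(k−s) : s ∈ {1, 7}, s ≤ k}:
g(0) = mex{} = 0
g(1) = mex{0} = 1
g(2) = mex{1} = 0
g(3) = mex{0} = 1
g(4) = mex{1} = 0
g(5) = mex{0} = 1
g(6) = mex{1} = 0
g(7) = mex{0} = 1
g(8) = mex{1} = 0
g(9) = mex{0} = 1
So g(9) = 1.
Stack B is a plain Nim stack of size 2, so its Grundy value is 2.
The value of a disjunctive sum is the nim-sum of the parts.
Combined value = 1 ⊕ 2 = 3.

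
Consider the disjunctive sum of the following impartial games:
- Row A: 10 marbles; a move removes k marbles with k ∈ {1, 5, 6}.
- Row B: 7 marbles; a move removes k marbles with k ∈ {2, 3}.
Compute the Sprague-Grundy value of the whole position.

3

For row A, compute g(0), g(1), … with moves {1, 5, 6}:
k:     0  1  2  3  4  5  6  7  8  9 10
g(k):  0  1  0  1  0  1  2  3  2  3  2
So g(10) = 2.
Build the Grundy sequence for row B with g(k) = mex{g(k−s) : s ∈ {2, 3}, s ≤ k}:
k:     0  1  2  3  4  5  6  7
g(k):  0  0  1  1  2  0  0  1
So g(7) = 1.
By the Sprague-Grundy theorem, the Grundy value of a sum of independent games is the XOR of the component values.
Combined value = 2 ⊕ 1 = 3.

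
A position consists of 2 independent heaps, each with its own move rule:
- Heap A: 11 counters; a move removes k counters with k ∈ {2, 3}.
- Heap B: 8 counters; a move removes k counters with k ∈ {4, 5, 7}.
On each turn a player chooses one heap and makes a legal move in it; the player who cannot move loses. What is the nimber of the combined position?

Grundy values for heap A (subtraction set {2, 3}):
k:     0  1  2  3  4  5  6  7  8  9 10 11
g(k):  0  0  1  1  2  0  0  1  1  2  0  0
So g(11) = 0.
Build the Grundy sequence for heap B with g(k) = mex{g(k−s) : s ∈ {4, 5, 7}, s ≤ k}:
g(0) = mex{} = 0
g(1) = mex{} = 0
g(2) = mex{} = 0
g(3) = mex{} = 0
g(4) = mex{0} = 1
g(5) = mex{0} = 1
g(6) = mex{0} = 1
g(7) = mex{0} = 1
g(8) = mex{0,1} = 2
So g(8) = 2.
The value of a disjunctive sum is the nim-sum of the parts.
Combined value = 0 ⊕ 2 = 2.

2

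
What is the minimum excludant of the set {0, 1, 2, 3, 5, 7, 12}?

4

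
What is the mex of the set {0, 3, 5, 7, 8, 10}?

1

0 is in the set but 1 is not, so the mex is 1.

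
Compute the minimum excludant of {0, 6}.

1

0 is in the set but 1 is not, so the mex is 1.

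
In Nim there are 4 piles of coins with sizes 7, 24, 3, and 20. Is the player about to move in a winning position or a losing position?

Winning position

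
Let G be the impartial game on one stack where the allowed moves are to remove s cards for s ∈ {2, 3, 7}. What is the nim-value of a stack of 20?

0

Compute g(0), g(1), … for moves {2, 3, 7}:
k:     0  1  2  3  4  5  6  7  8  9 10 11 12 13 14 15 16 17 18 19 20
g(k):  0  0  1  1  2  0  0  1  1  2  0  0  1  1  2  0  0  1  1  2  0
So g(20) = 0.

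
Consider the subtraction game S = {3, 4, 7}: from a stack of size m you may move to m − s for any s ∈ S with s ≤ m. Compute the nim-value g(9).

3

Grundy values for subtraction set {3, 4, 7}:
g(0) = mex{} = 0
g(1) = mex{} = 0
g(2) = mex{} = 0
g(3) = mex{0} = 1
g(4) = mex{0} = 1
g(5) = mex{0} = 1
g(6) = mex{0,1} = 2
g(7) = mex{0,1} = 2
g(8) = mex{0,1} = 2
g(9) = mex{0,1,2} = 3
So g(9) = 3.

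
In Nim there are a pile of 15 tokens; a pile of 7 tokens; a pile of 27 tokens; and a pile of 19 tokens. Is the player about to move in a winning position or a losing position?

Losing position

In binary:
  01111  (15)
  00111  (7)
  11011  (27)
  10011  (19)
  -----
  00000  (0)
The nim-sum is 0, so this is a P-position: the player to move is in a losing position under optimal play.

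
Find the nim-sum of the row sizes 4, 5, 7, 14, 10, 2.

Bitwise XOR of the heap sizes:
  0100  (4)
  0101  (5)
  0111  (7)
  1110  (14)
  1010  (10)
  0010  (2)
  ----
  0000  (0)

0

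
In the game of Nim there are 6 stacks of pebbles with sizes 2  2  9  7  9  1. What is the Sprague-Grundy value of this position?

6

Compute the nim-sum pairwise:
2 ^ 2 = 0
0 ^ 9 = 9
9 ^ 7 = 14
14 ^ 9 = 7
7 ^ 1 = 6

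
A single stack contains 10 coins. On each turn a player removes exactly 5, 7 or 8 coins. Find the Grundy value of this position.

2

Build the Grundy sequence with g(k) = mex{g(k−s) : s ∈ {5, 7, 8}, s ≤ k}:
g(0) = mex{} = 0
g(1) = mex{} = 0
g(2) = mex{} = 0
g(3) = mex{} = 0
g(4) = mex{} = 0
g(5) = mex{0} = 1
g(6) = mex{0} = 1
g(7) = mex{0} = 1
g(8) = mex{0} = 1
g(9) = mex{0} = 1
g(10) = mex{0,1} = 2
So g(10) = 2.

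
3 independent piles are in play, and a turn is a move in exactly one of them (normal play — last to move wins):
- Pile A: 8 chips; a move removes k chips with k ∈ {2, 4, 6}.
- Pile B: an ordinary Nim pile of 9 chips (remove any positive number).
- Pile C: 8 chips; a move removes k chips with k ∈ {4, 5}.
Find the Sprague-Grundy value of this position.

11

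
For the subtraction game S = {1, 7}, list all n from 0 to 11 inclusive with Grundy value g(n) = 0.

0, 2, 4, 6, 8, 10

Compute g(0), g(1), … for moves {1, 7}:
k:     0  1  2  3  4  5  6  7  8  9 10 11
g(k):  0  1  0  1  0  1  0  1  0  1  0  1
The P-positions (g = 0) in 0..11 are 0, 2, 4, 6, 8, 10.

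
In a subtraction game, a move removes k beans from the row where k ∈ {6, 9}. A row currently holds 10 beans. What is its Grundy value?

Compute g(0), g(1), … for moves {6, 9}:
g(0) = mex{} = 0
g(1) = mex{} = 0
g(2) = mex{} = 0
g(3) = mex{} = 0
g(4) = mex{} = 0
g(5) = mex{} = 0
g(6) = mex{0} = 1
g(7) = mex{0} = 1
g(8) = mex{0} = 1
g(9) = mex{0} = 1
g(10) = mex{0} = 1
So g(10) = 1.

1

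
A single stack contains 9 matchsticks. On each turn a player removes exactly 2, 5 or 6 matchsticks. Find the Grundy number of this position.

Grundy values for subtraction set {2, 5, 6}:
g(0) = mex{} = 0
g(1) = mex{} = 0
g(2) = mex{0} = 1
g(3) = mex{0} = 1
g(4) = mex{1} = 0
g(5) = mex{0,1} = 2
g(6) = mex{0} = 1
g(7) = mex{0,1,2} = 3
g(8) = mex{1} = 0
g(9) = mex{0,1,3} = 2
So g(9) = 2.

2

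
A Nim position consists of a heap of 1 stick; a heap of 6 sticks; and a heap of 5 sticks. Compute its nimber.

2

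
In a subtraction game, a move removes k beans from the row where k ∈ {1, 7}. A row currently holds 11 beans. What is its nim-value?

Build the Grundy sequence with g(k) = mex{g(k−s) : s ∈ {1, 7}, s ≤ k}:
g(0) = mex{} = 0
g(1) = mex{0} = 1
g(2) = mex{1} = 0
g(3) = mex{0} = 1
g(4) = mex{1} = 0
g(5) = mex{0} = 1
g(6) = mex{1} = 0
g(7) = mex{0} = 1
g(8) = mex{1} = 0
g(9) = mex{0} = 1
g(10) = mex{1} = 0
g(11) = mex{0} = 1
So g(11) = 1.

1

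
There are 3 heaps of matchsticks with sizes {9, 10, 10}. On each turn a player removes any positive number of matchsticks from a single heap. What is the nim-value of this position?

9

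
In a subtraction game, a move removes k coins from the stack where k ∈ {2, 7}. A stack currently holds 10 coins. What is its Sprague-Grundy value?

0

Build the Grundy sequence with g(k) = mex{g(k−s) : s ∈ {2, 7}, s ≤ k}:
k:     0  1  2  3  4  5  6  7  8  9 10
g(k):  0  0  1  1  0  0  1  1  2  0  0
So g(10) = 0.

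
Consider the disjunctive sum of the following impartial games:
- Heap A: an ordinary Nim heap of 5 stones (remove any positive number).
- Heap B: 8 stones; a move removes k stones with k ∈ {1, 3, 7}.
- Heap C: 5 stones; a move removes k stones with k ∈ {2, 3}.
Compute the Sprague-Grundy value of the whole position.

5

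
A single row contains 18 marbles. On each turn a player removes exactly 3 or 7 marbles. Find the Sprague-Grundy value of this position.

2

Compute g(0), g(1), … for moves {3, 7}:
k:     0  1  2  3  4  5  6  7  8  9 10 11 12 13 14 15 16 17 18
g(k):  0  0  0  1  1  1  0  2  2  1  0  0  0  1  1  1  0  2  2
So g(18) = 2.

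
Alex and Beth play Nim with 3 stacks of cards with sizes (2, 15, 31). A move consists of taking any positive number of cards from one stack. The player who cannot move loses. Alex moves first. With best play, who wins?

Nim-sum: 2 ⊕ 15 ⊕ 31 = 18.
The nim-sum is 18 ≠ 0, so this is an N-position: the player to move can win; Alex has a winning move.

Alex wins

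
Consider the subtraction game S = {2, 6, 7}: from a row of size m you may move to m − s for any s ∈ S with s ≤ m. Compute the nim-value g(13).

0

Grundy values for subtraction set {2, 6, 7}:
k:     0  1  2  3  4  5  6  7  8  9 10 11 12 13
g(k):  0  0  1  1  0  0  1  1  2  0  3  1  2  0
So g(13) = 0.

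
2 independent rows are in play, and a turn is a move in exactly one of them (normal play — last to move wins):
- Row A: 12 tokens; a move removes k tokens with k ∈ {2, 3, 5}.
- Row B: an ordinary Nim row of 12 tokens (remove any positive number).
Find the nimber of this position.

For row A, compute g(0), g(1), … with moves {2, 3, 5}:
k:     0  1  2  3  4  5  6  7  8  9 10 11 12
g(k):  0  0  1  1  2  2  3  0  0  1  1  2  2
So g(12) = 2.
Row B is a plain Nim row of size 12, so its Grundy value is 12.
The value of a disjunctive sum is the nim-sum of the parts.
Combined value = 2 ⊕ 12 = 14.

14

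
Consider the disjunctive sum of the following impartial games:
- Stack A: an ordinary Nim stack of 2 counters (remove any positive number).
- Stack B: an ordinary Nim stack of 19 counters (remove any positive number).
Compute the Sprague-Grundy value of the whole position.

17

Stack A is a plain Nim stack of size 2, so its Grundy value is 2.
Stack B is a plain Nim stack of size 19, so its Grundy value is 19.
The value of a disjunctive sum is the nim-sum of the parts.
Combined value = 2 XOR 19 = 17.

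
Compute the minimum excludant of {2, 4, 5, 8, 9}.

0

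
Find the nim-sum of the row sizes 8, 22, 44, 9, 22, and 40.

Nim-sum: 8 ^ 22 ^ 44 ^ 9 ^ 22 ^ 40 = 5.

5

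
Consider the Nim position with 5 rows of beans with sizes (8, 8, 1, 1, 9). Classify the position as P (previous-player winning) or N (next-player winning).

Bitwise XOR of the heap sizes:
  1000  (8)
  1000  (8)
  0001  (1)
  0001  (1)
  1001  (9)
  ----
  1001  (9)
The nim-sum is 9 ≠ 0, so this is an N-position: the player to move can win.

N-position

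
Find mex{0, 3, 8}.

1

0 is in the set but 1 is not, so the mex is 1.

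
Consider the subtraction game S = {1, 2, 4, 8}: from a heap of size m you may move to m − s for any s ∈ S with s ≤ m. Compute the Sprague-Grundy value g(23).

2

Grundy values for subtraction set {1, 2, 4, 8}:
k:     0  1  2  3  4  5  6  7  8  9 10 11 12 13 14 15 16 17 18 19 20 21 22 23
g(k):  0  1  2  0  1  2  0  1  2  0  1  2  0  1  2  0  1  2  0  1  2  0  1  2
So g(23) = 2.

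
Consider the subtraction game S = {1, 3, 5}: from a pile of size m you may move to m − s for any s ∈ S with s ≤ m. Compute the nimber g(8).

0

Grundy values for subtraction set {1, 3, 5}:
g(0) = mex{} = 0
g(1) = mex{0} = 1
g(2) = mex{1} = 0
g(3) = mex{0} = 1
g(4) = mex{1} = 0
g(5) = mex{0} = 1
g(6) = mex{1} = 0
g(7) = mex{0} = 1
g(8) = mex{1} = 0
So g(8) = 0.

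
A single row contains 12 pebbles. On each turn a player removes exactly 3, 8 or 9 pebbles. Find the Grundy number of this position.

Build the Grundy sequence with g(k) = mex{g(k−s) : s ∈ {3, 8, 9}, s ≤ k}:
g(0) = mex{} = 0
g(1) = mex{} = 0
g(2) = mex{} = 0
g(3) = mex{0} = 1
g(4) = mex{0} = 1
g(5) = mex{0} = 1
g(6) = mex{1} = 0
g(7) = mex{1} = 0
g(8) = mex{0,1} = 2
g(9) = mex{0} = 1
g(10) = mex{0} = 1
g(11) = mex{0,1,2} = 3
g(12) = mex{1} = 0
So g(12) = 0.

0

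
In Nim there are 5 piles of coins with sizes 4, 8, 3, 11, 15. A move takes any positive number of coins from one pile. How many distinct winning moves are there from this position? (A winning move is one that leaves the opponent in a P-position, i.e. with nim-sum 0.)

Nim-sum: 4 XOR 8 XOR 3 XOR 11 XOR 15 = 11.
The overall nim-sum is X = 11. A pile of size p has a winning move iff p XOR X < p (reduce it to p XOR X).
  4: 4 XOR 11 = 15 ≥ 4 — no move.
  8: 8 XOR 11 = 3 < 8 — winning move (to 3).
  3: 3 XOR 11 = 8 ≥ 3 — no move.
  11: 11 XOR 11 = 0 < 11 — winning move (to 0).
  15: 15 XOR 11 = 4 < 15 — winning move (to 4).
That gives 3 winning moves.

3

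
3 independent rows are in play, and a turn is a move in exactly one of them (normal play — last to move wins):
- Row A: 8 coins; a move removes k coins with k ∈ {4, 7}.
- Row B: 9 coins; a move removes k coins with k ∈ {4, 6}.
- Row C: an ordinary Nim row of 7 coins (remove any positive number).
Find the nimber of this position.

7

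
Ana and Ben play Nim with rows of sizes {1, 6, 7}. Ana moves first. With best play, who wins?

Ben wins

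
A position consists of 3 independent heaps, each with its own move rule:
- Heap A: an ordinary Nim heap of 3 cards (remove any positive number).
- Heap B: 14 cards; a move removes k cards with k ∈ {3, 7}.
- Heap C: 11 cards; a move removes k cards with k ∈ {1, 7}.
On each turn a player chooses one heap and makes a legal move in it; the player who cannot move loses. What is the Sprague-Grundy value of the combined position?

Heap A is a plain Nim heap of size 3, so its Grundy value is 3.
Grundy values for heap B (subtraction set {3, 7}):
g(0) = mex{} = 0
g(1) = mex{} = 0
g(2) = mex{} = 0
g(3) = mex{0} = 1
g(4) = mex{0} = 1
g(5) = mex{0} = 1
g(6) = mex{1} = 0
g(7) = mex{0,1} = 2
g(8) = mex{0,1} = 2
g(9) = mex{0} = 1
g(10) = mex{1,2} = 0
g(11) = mex{1,2} = 0
g(12) = mex{1} = 0
g(13) = mex{0} = 1
g(14) = mex{0,2} = 1
So g(14) = 1.
Grundy values for heap C (subtraction set {1, 7}):
k:     0  1  2  3  4  5  6  7  8  9 10 11
g(k):  0  1  0  1  0  1  0  1  0  1  0  1
So g(11) = 1.
The value of a disjunctive sum is the nim-sum of the parts.
Combined value = 3 ⊕ 1 ⊕ 1 = 3.

3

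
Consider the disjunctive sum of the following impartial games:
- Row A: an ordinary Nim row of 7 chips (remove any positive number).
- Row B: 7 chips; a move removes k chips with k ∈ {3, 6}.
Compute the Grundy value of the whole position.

5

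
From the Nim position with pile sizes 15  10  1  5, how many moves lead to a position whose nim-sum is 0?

Compute the nim-sum pairwise:
15 ⊕ 10 = 5
5 ⊕ 1 = 4
4 ⊕ 5 = 1
The overall nim-sum is X = 1. A pile of size p has a winning move iff p XOR X < p (reduce it to p XOR X).
  15: 15 XOR 1 = 14 < 15 — winning move (to 14).
  10: 10 XOR 1 = 11 ≥ 10 — no move.
  1: 1 XOR 1 = 0 < 1 — winning move (to 0).
  5: 5 XOR 1 = 4 < 5 — winning move (to 4).
That gives 3 winning moves.

3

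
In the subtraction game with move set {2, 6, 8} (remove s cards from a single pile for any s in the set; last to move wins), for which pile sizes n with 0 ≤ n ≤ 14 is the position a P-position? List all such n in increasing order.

Grundy values for subtraction set {2, 6, 8}:
g(0) = mex{} = 0
g(1) = mex{} = 0
g(2) = mex{0} = 1
g(3) = mex{0} = 1
g(4) = mex{1} = 0
g(5) = mex{1} = 0
g(6) = mex{0} = 1
g(7) = mex{0} = 1
g(8) = mex{0,1} = 2
g(9) = mex{0,1} = 2
g(10) = mex{0,1,2} = 3
g(11) = mex{0,1,2} = 3
g(12) = mex{0,1,3} = 2
g(13) = mex{0,1,3} = 2
g(14) = mex{1,2} = 0
The P-positions (g = 0) in 0..14 are 0, 1, 4, 5, 14.

0, 1, 4, 5, 14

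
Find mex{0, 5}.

1

0 is in the set but 1 is not, so the mex is 1.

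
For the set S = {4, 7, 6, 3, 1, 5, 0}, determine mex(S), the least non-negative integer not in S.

2

The values 0, 1 are all present; 2 is the first non-negative integer missing from the set.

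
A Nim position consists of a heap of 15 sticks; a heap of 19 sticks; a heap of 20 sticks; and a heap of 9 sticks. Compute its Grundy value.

1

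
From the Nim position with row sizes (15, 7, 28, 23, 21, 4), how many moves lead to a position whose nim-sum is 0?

Bitwise XOR of the heap sizes:
  01111  (15)
  00111  (7)
  11100  (28)
  10111  (23)
  10101  (21)
  00100  (4)
  -----
  10010  (18)
The overall nim-sum is X = 18. A row of size p has a winning move iff p XOR X < p (reduce it to p XOR X).
  15: 15 XOR 18 = 29 ≥ 15 — no move.
  7: 7 XOR 18 = 21 ≥ 7 — no move.
  28: 28 XOR 18 = 14 < 28 — winning move (to 14).
  23: 23 XOR 18 = 5 < 23 — winning move (to 5).
  21: 21 XOR 18 = 7 < 21 — winning move (to 7).
  4: 4 XOR 18 = 22 ≥ 4 — no move.
That gives 3 winning moves.

3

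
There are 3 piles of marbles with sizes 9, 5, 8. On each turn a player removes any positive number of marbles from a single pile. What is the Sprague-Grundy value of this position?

4

Nim-sum: 9 ^ 5 ^ 8 = 4.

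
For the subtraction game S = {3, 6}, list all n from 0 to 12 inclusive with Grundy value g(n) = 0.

0, 1, 2, 9, 10, 11

Grundy values for subtraction set {3, 6}:
g(0) = mex{} = 0
g(1) = mex{} = 0
g(2) = mex{} = 0
g(3) = mex{0} = 1
g(4) = mex{0} = 1
g(5) = mex{0} = 1
g(6) = mex{0,1} = 2
g(7) = mex{0,1} = 2
g(8) = mex{0,1} = 2
g(9) = mex{1,2} = 0
g(10) = mex{1,2} = 0
g(11) = mex{1,2} = 0
g(12) = mex{0,2} = 1
The P-positions (g = 0) in 0..12 are 0, 1, 2, 9, 10, 11.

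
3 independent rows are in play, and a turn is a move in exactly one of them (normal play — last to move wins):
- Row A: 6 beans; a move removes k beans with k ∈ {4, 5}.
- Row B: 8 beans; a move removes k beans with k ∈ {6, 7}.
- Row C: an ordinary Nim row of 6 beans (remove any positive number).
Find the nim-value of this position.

6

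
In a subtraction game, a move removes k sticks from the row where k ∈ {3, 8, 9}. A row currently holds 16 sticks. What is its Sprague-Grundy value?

1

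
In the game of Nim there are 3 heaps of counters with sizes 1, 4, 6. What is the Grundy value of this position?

3

Write each in binary and XOR column by column:
  001  (1)
  100  (4)
  110  (6)
  ---
  011  (3)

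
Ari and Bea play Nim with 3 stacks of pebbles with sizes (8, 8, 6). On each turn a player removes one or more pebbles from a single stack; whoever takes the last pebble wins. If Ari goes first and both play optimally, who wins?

Ari wins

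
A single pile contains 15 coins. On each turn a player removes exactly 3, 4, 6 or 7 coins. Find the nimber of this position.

Grundy values for subtraction set {3, 4, 6, 7}:
k:     0  1  2  3  4  5  6  7  8  9 10 11 12 13 14 15
g(k):  0  0  0  1  1  1  2  2  2  3  0  0  0  1  1  1
So g(15) = 1.

1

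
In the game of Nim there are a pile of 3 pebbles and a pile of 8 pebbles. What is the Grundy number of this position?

In binary:
  0011  (3)
  1000  (8)
  ----
  1011  (11)

11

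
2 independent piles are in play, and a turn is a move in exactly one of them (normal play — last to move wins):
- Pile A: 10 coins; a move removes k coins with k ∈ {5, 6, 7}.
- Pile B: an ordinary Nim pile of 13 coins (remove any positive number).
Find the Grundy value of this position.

15

For pile A, compute g(0), g(1), … with moves {5, 6, 7}:
k:     0  1  2  3  4  5  6  7  8  9 10
g(k):  0  0  0  0  0  1  1  1  1  1  2
So g(10) = 2.
Pile B is a plain Nim pile of size 13, so its Grundy value is 13.
The value of a disjunctive sum is the nim-sum of the parts.
Combined value = 2 XOR 13 = 15.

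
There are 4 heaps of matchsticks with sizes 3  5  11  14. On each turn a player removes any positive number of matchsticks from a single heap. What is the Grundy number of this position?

3

In binary:
  0011  (3)
  0101  (5)
  1011  (11)
  1110  (14)
  ----
  0011  (3)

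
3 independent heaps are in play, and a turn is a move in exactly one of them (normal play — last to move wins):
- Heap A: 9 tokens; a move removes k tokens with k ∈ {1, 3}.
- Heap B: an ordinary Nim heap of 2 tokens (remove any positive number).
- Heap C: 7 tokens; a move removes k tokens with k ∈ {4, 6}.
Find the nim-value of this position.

2

For heap A, compute g(0), g(1), … with moves {1, 3}:
k:     0  1  2  3  4  5  6  7  8  9
g(k):  0  1  0  1  0  1  0  1  0  1
So g(9) = 1.
Heap B is a plain Nim heap of size 2, so its Grundy value is 2.
For heap C, compute g(0), g(1), … with moves {4, 6}:
g(0) = mex{} = 0
g(1) = mex{} = 0
g(2) = mex{} = 0
g(3) = mex{} = 0
g(4) = mex{0} = 1
g(5) = mex{0} = 1
g(6) = mex{0} = 1
g(7) = mex{0} = 1
So g(7) = 1.
By the Sprague-Grundy theorem, the Grundy value of a sum of independent games is the XOR of the component values.
Combined value = 1 XOR 2 XOR 1 = 2.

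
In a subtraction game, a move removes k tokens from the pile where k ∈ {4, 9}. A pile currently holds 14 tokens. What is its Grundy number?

0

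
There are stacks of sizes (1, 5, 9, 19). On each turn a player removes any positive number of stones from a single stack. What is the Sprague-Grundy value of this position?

30

Write each in binary and XOR column by column:
  00001  (1)
  00101  (5)
  01001  (9)
  10011  (19)
  -----
  11110  (30)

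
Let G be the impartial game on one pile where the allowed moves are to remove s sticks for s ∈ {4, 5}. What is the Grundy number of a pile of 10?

0

Grundy values for subtraction set {4, 5}:
g(0) = mex{} = 0
g(1) = mex{} = 0
g(2) = mex{} = 0
g(3) = mex{} = 0
g(4) = mex{0} = 1
g(5) = mex{0} = 1
g(6) = mex{0} = 1
g(7) = mex{0} = 1
g(8) = mex{0,1} = 2
g(9) = mex{1} = 0
g(10) = mex{1} = 0
So g(10) = 0.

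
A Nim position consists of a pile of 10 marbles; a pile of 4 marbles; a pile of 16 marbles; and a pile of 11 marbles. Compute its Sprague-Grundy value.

21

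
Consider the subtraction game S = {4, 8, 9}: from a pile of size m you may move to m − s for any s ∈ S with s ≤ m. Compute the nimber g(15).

Grundy values for subtraction set {4, 8, 9}:
k:     0  1  2  3  4  5  6  7  8  9 10 11 12 13 14 15
g(k):  0  0  0  0  1  1  1  1  2  2  2  2  3  0  0  0
So g(15) = 0.

0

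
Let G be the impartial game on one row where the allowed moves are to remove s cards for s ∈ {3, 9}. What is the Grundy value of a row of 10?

Grundy values for subtraction set {3, 9}:
g(0) = mex{} = 0
g(1) = mex{} = 0
g(2) = mex{} = 0
g(3) = mex{0} = 1
g(4) = mex{0} = 1
g(5) = mex{0} = 1
g(6) = mex{1} = 0
g(7) = mex{1} = 0
g(8) = mex{1} = 0
g(9) = mex{0} = 1
g(10) = mex{0} = 1
So g(10) = 1.

1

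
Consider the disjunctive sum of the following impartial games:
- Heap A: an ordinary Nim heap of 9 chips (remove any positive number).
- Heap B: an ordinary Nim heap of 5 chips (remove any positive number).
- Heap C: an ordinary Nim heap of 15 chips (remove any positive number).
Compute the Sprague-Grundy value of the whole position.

3

Heap A is a plain Nim heap of size 9, so its Grundy value is 9.
Heap B is a plain Nim heap of size 5, so its Grundy value is 5.
Heap C is a plain Nim heap of size 15, so its Grundy value is 15.
By the Sprague-Grundy theorem, the Grundy value of a sum of independent games is the XOR of the component values.
Combined value = 9 XOR 5 XOR 15 = 3.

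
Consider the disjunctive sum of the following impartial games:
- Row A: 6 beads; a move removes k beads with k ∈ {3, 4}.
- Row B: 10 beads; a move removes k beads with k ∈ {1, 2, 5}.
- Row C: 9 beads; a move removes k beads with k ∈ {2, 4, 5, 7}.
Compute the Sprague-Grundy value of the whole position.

For row A, compute g(0), g(1), … with moves {3, 4}:
g(0) = mex{} = 0
g(1) = mex{} = 0
g(2) = mex{} = 0
g(3) = mex{0} = 1
g(4) = mex{0} = 1
g(5) = mex{0} = 1
g(6) = mex{0,1} = 2
So g(6) = 2.
Build the Grundy sequence for row B with g(k) = mex{g(k−s) : s ∈ {1, 2, 5}, s ≤ k}:
g(0) = mex{} = 0
g(1) = mex{0} = 1
g(2) = mex{0,1} = 2
g(3) = mex{1,2} = 0
g(4) = mex{0,2} = 1
g(5) = mex{0,1} = 2
g(6) = mex{1,2} = 0
g(7) = mex{0,2} = 1
g(8) = mex{0,1} = 2
g(9) = mex{1,2} = 0
g(10) = mex{0,2} = 1
So g(10) = 1.
Build the Grundy sequence for row C with g(k) = mex{g(k−s) : s ∈ {2, 4, 5, 7}, s ≤ k}:
g(0) = mex{} = 0
g(1) = mex{} = 0
g(2) = mex{0} = 1
g(3) = mex{0} = 1
g(4) = mex{0,1} = 2
g(5) = mex{0,1} = 2
g(6) = mex{0,1,2} = 3
g(7) = mex{0,1,2} = 3
g(8) = mex{0,1,2,3} = 4
g(9) = mex{1,2,3} = 0
So g(9) = 0.
By the Sprague-Grundy theorem, the Grundy value of a sum of independent games is the XOR of the component values.
Combined value = 2 XOR 1 XOR 0 = 3.

3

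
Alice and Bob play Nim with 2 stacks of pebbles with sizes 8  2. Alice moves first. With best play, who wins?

Alice wins

Nim-sum: 8 ⊕ 2 = 10.
The nim-sum is 10 ≠ 0, so this is an N-position: the player to move can win; Alice has a winning move.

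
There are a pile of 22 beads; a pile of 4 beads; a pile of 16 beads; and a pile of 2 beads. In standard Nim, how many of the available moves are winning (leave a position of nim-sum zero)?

Compute the nim-sum pairwise:
22 ⊕ 4 = 18
18 ⊕ 16 = 2
2 ⊕ 2 = 0
The nim-sum is already 0, so every move leaves a nonzero nim-sum — there are no winning moves.

0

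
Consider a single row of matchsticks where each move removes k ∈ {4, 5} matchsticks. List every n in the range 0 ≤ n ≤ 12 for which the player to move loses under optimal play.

0, 1, 2, 3, 9, 10, 11, 12

Compute g(0), g(1), … for moves {4, 5}:
k:     0  1  2  3  4  5  6  7  8  9 10 11 12
g(k):  0  0  0  0  1  1  1  1  2  0  0  0  0
The P-positions (g = 0) in 0..12 are 0, 1, 2, 3, 9, 10, 11, 12.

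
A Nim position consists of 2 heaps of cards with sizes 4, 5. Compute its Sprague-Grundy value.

In binary:
  100  (4)
  101  (5)
  ---
  001  (1)

1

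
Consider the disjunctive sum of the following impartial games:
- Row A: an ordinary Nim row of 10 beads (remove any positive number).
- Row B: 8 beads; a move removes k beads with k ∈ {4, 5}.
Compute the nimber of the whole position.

8

Row A is a plain Nim row of size 10, so its Grundy value is 10.
For row B, compute g(0), g(1), … with moves {4, 5}:
k:     0  1  2  3  4  5  6  7  8
g(k):  0  0  0  0  1  1  1  1  2
So g(8) = 2.
The value of a disjunctive sum is the nim-sum of the parts.
Combined value = 10 ⊕ 2 = 8.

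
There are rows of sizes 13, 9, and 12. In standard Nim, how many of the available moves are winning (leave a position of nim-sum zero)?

In binary:
  1101  (13)
  1001  (9)
  1100  (12)
  ----
  1000  (8)
The overall nim-sum is X = 8. A row of size p has a winning move iff p XOR X < p (reduce it to p XOR X).
  13: 13 XOR 8 = 5 < 13 — winning move (to 5).
  9: 9 XOR 8 = 1 < 9 — winning move (to 1).
  12: 12 XOR 8 = 4 < 12 — winning move (to 4).
That gives 3 winning moves.

3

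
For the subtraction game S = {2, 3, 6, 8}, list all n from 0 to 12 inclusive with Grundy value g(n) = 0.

0, 1, 5, 10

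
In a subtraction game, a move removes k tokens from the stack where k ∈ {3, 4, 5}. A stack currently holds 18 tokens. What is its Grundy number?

0

Build the Grundy sequence with g(k) = mex{g(k−s) : s ∈ {3, 4, 5}, s ≤ k}:
k:     0  1  2  3  4  5  6  7  8  9 10 11 12 13 14 15 16 17 18
g(k):  0  0  0  1  1  1  2  2  0  0  0  1  1  1  2  2  0  0  0
So g(18) = 0.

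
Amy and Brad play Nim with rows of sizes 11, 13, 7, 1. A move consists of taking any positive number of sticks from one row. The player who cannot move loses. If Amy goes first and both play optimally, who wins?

Brad wins

Nim-sum: 11 ⊕ 13 ⊕ 7 ⊕ 1 = 0.
The nim-sum is 0, so this is a P-position: the player to move is in a losing position under optimal play; Amy is about to move from it and so loses — Brad wins.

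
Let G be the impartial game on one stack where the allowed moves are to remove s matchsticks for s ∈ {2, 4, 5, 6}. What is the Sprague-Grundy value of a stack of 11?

1

Build the Grundy sequence with g(k) = mex{g(k−s) : s ∈ {2, 4, 5, 6}, s ≤ k}:
g(0) = mex{} = 0
g(1) = mex{} = 0
g(2) = mex{0} = 1
g(3) = mex{0} = 1
g(4) = mex{0,1} = 2
g(5) = mex{0,1} = 2
g(6) = mex{0,1,2} = 3
g(7) = mex{0,1,2} = 3
g(8) = mex{1,2,3} = 0
g(9) = mex{1,2,3} = 0
g(10) = mex{0,2,3} = 1
g(11) = mex{0,2,3} = 1
So g(11) = 1.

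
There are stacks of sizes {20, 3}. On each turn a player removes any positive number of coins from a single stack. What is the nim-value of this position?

23

Compute the nim-sum pairwise:
20 ^ 3 = 23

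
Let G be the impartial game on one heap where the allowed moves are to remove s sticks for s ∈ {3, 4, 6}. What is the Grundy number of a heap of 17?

2

Build the Grundy sequence with g(k) = mex{g(k−s) : s ∈ {3, 4, 6}, s ≤ k}:
k:     0  1  2  3  4  5  6  7  8  9 10 11 12 13 14 15 16 17
g(k):  0  0  0  1  1  1  2  2  2  0  0  0  1  1  1  2  2  2
So g(17) = 2.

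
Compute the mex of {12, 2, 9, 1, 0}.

The values 0, 1, 2 are all present; 3 is the first non-negative integer missing from the set.

3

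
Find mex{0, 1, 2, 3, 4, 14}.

5

The values 0, 1, 2, 3, 4 are all present; 5 is the first non-negative integer missing from the set.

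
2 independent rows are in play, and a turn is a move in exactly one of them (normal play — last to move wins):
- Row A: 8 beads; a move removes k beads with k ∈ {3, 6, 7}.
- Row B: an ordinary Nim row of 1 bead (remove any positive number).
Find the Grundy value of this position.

Build the Grundy sequence for row A with g(k) = mex{g(k−s) : s ∈ {3, 6, 7}, s ≤ k}:
g(0) = mex{} = 0
g(1) = mex{} = 0
g(2) = mex{} = 0
g(3) = mex{0} = 1
g(4) = mex{0} = 1
g(5) = mex{0} = 1
g(6) = mex{0,1} = 2
g(7) = mex{0,1} = 2
g(8) = mex{0,1} = 2
So g(8) = 2.
Row B is a plain Nim row of size 1, so its Grundy value is 1.
The value of a disjunctive sum is the nim-sum of the parts.
Combined value = 2 XOR 1 = 3.

3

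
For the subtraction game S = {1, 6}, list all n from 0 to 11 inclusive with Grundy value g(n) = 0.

0, 2, 4, 7, 9, 11

Compute g(0), g(1), … for moves {1, 6}:
g(0) = mex{} = 0
g(1) = mex{0} = 1
g(2) = mex{1} = 0
g(3) = mex{0} = 1
g(4) = mex{1} = 0
g(5) = mex{0} = 1
g(6) = mex{0,1} = 2
g(7) = mex{1,2} = 0
g(8) = mex{0} = 1
g(9) = mex{1} = 0
g(10) = mex{0} = 1
g(11) = mex{1} = 0
The P-positions (g = 0) in 0..11 are 0, 2, 4, 7, 9, 11.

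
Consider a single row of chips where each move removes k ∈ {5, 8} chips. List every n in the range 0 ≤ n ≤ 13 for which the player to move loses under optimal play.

0, 1, 2, 3, 4, 13

Compute g(0), g(1), … for moves {5, 8}:
g(0) = mex{} = 0
g(1) = mex{} = 0
g(2) = mex{} = 0
g(3) = mex{} = 0
g(4) = mex{} = 0
g(5) = mex{0} = 1
g(6) = mex{0} = 1
g(7) = mex{0} = 1
g(8) = mex{0} = 1
g(9) = mex{0} = 1
g(10) = mex{0,1} = 2
g(11) = mex{0,1} = 2
g(12) = mex{0,1} = 2
g(13) = mex{1} = 0
The P-positions (g = 0) in 0..13 are 0, 1, 2, 3, 4, 13.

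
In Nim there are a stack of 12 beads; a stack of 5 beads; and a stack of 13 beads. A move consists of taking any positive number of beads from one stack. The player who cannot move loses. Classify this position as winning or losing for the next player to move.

Write each in binary and XOR column by column:
  1100  (12)
  0101  (5)
  1101  (13)
  ----
  0100  (4)
The nim-sum is 4 ≠ 0, so this is an N-position: the player to move can win.

Winning position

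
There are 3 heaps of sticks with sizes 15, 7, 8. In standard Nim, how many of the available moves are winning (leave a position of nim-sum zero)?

In binary:
  1111  (15)
  0111  (7)
  1000  (8)
  ----
  0000  (0)
The nim-sum is already 0, so every move leaves a nonzero nim-sum — there are no winning moves.

0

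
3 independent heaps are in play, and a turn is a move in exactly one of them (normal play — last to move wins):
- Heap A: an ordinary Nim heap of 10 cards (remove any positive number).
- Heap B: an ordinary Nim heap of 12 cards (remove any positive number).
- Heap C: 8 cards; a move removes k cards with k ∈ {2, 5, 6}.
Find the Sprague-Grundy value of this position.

6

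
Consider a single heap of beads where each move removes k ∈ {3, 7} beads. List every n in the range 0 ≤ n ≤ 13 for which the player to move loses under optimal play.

0, 1, 2, 6, 10, 11, 12

Grundy values for subtraction set {3, 7}:
k:     0  1  2  3  4  5  6  7  8  9 10 11 12 13
g(k):  0  0  0  1  1  1  0  2  2  1  0  0  0  1
The P-positions (g = 0) in 0..13 are 0, 1, 2, 6, 10, 11, 12.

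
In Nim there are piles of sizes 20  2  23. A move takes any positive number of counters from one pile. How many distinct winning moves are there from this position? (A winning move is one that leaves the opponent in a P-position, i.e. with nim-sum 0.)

1

Compute the nim-sum pairwise:
20 ^ 2 = 22
22 ^ 23 = 1
The overall nim-sum is X = 1. A pile of size p has a winning move iff p XOR X < p (reduce it to p XOR X).
  20: 20 XOR 1 = 21 ≥ 20 — no move.
  2: 2 XOR 1 = 3 ≥ 2 — no move.
  23: 23 XOR 1 = 22 < 23 — winning move (to 22).
That gives 1 winning move.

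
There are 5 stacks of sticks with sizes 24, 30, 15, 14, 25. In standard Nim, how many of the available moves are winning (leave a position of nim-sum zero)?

Compute the nim-sum pairwise:
24 ^ 30 = 6
6 ^ 15 = 9
9 ^ 14 = 7
7 ^ 25 = 30
The overall nim-sum is X = 30. A stack of size p has a winning move iff p XOR X < p (reduce it to p XOR X).
  24: 24 XOR 30 = 6 < 24 — winning move (to 6).
  30: 30 XOR 30 = 0 < 30 — winning move (to 0).
  15: 15 XOR 30 = 17 ≥ 15 — no move.
  14: 14 XOR 30 = 16 ≥ 14 — no move.
  25: 25 XOR 30 = 7 < 25 — winning move (to 7).
That gives 3 winning moves.

3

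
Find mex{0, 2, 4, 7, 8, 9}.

0 is in the set but 1 is not, so the mex is 1.

1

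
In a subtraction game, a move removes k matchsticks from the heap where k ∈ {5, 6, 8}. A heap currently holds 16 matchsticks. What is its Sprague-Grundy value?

Grundy values for subtraction set {5, 6, 8}:
k:     0  1  2  3  4  5  6  7  8  9 10 11 12 13 14 15 16
g(k):  0  0  0  0  0  1  1  1  1  1  2  2  2  0  0  0  0
So g(16) = 0.

0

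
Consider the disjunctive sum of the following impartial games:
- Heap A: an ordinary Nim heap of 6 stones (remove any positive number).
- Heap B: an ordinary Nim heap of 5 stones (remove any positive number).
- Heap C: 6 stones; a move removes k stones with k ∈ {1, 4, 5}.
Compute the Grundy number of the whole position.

1

Heap A is a plain Nim heap of size 6, so its Grundy value is 6.
Heap B is a plain Nim heap of size 5, so its Grundy value is 5.
Build the Grundy sequence for heap C with g(k) = mex{g(k−s) : s ∈ {1, 4, 5}, s ≤ k}:
k:     0  1  2  3  4  5  6
g(k):  0  1  0  1  2  3  2
So g(6) = 2.
By the Sprague-Grundy theorem, the Grundy value of a sum of independent games is the XOR of the component values.
Combined value = 6 XOR 5 XOR 2 = 1.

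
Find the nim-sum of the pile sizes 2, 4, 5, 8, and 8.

Compute the nim-sum pairwise:
2 ⊕ 4 = 6
6 ⊕ 5 = 3
3 ⊕ 8 = 11
11 ⊕ 8 = 3

3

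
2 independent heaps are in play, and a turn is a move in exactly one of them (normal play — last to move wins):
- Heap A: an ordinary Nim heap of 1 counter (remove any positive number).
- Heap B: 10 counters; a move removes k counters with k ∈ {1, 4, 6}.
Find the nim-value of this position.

Heap A is a plain Nim heap of size 1, so its Grundy value is 1.
Build the Grundy sequence for heap B with g(k) = mex{g(k−s) : s ∈ {1, 4, 6}, s ≤ k}:
g(0) = mex{} = 0
g(1) = mex{0} = 1
g(2) = mex{1} = 0
g(3) = mex{0} = 1
g(4) = mex{0,1} = 2
g(5) = mex{1,2} = 0
g(6) = mex{0} = 1
g(7) = mex{1} = 0
g(8) = mex{0,2} = 1
g(9) = mex{0,1} = 2
g(10) = mex{1,2} = 0
So g(10) = 0.
By the Sprague-Grundy theorem, the Grundy value of a sum of independent games is the XOR of the component values.
Combined value = 1 XOR 0 = 1.

1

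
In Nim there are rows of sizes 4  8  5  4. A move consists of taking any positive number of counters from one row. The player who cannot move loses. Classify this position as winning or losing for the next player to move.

Write each in binary and XOR column by column:
  0100  (4)
  1000  (8)
  0101  (5)
  0100  (4)
  ----
  1101  (13)
The nim-sum is 13 ≠ 0, so this is an N-position: the player to move can win.

Winning position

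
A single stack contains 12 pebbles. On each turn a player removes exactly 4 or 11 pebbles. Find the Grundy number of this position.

1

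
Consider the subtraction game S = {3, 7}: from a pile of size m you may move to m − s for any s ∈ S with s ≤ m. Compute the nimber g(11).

Grundy values for subtraction set {3, 7}:
k:     0  1  2  3  4  5  6  7  8  9 10 11
g(k):  0  0  0  1  1  1  0  2  2  1  0  0
So g(11) = 0.

0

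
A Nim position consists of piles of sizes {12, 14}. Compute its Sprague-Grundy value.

Nim-sum: 12 ⊕ 14 = 2.

2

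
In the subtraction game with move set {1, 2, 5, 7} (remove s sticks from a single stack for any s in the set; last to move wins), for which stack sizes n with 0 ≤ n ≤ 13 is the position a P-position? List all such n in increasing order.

Grundy values for subtraction set {1, 2, 5, 7}:
g(0) = mex{} = 0
g(1) = mex{0} = 1
g(2) = mex{0,1} = 2
g(3) = mex{1,2} = 0
g(4) = mex{0,2} = 1
g(5) = mex{0,1} = 2
g(6) = mex{1,2} = 0
g(7) = mex{0,2} = 1
g(8) = mex{0,1} = 2
g(9) = mex{1,2} = 0
g(10) = mex{0,2} = 1
g(11) = mex{0,1} = 2
g(12) = mex{1,2} = 0
g(13) = mex{0,2} = 1
The P-positions (g = 0) in 0..13 are 0, 3, 6, 9, 12.

0, 3, 6, 9, 12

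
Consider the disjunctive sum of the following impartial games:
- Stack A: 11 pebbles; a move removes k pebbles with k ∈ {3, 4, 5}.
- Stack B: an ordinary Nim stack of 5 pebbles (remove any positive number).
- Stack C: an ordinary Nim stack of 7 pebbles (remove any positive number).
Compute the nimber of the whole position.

Build the Grundy sequence for stack A with g(k) = mex{g(k−s) : s ∈ {3, 4, 5}, s ≤ k}:
k:     0  1  2  3  4  5  6  7  8  9 10 11
g(k):  0  0  0  1  1  1  2  2  0  0  0  1
So g(11) = 1.
Stack B is a plain Nim stack of size 5, so its Grundy value is 5.
Stack C is a plain Nim stack of size 7, so its Grundy value is 7.
By the Sprague-Grundy theorem, the Grundy value of a sum of independent games is the XOR of the component values.
Combined value = 1 XOR 5 XOR 7 = 3.

3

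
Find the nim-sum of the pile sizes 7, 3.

4

Nim-sum: 7 ^ 3 = 4.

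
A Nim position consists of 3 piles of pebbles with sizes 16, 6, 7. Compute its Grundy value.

17

Nim-sum: 16 ^ 6 ^ 7 = 17.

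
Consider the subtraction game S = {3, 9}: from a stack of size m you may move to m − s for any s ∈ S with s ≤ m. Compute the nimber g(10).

1

Grundy values for subtraction set {3, 9}:
g(0) = mex{} = 0
g(1) = mex{} = 0
g(2) = mex{} = 0
g(3) = mex{0} = 1
g(4) = mex{0} = 1
g(5) = mex{0} = 1
g(6) = mex{1} = 0
g(7) = mex{1} = 0
g(8) = mex{1} = 0
g(9) = mex{0} = 1
g(10) = mex{0} = 1
So g(10) = 1.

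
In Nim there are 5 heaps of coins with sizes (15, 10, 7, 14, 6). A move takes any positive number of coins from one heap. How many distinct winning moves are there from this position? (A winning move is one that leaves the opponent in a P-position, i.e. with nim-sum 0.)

3

Compute the nim-sum pairwise:
15 ⊕ 10 = 5
5 ⊕ 7 = 2
2 ⊕ 14 = 12
12 ⊕ 6 = 10
The overall nim-sum is X = 10. A heap of size p has a winning move iff p XOR X < p (reduce it to p XOR X).
  15: 15 XOR 10 = 5 < 15 — winning move (to 5).
  10: 10 XOR 10 = 0 < 10 — winning move (to 0).
  7: 7 XOR 10 = 13 ≥ 7 — no move.
  14: 14 XOR 10 = 4 < 14 — winning move (to 4).
  6: 6 XOR 10 = 12 ≥ 6 — no move.
That gives 3 winning moves.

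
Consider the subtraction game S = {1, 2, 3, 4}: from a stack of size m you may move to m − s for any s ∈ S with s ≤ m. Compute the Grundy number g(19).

4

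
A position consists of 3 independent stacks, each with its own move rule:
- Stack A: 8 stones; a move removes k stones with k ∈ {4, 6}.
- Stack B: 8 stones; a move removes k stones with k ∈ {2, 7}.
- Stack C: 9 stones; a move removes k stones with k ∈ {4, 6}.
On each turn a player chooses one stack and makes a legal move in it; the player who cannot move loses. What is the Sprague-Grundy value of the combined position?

2

For stack A, compute g(0), g(1), … with moves {4, 6}:
g(0) = mex{} = 0
g(1) = mex{} = 0
g(2) = mex{} = 0
g(3) = mex{} = 0
g(4) = mex{0} = 1
g(5) = mex{0} = 1
g(6) = mex{0} = 1
g(7) = mex{0} = 1
g(8) = mex{0,1} = 2
So g(8) = 2.
Build the Grundy sequence for stack B with g(k) = mex{g(k−s) : s ∈ {2, 7}, s ≤ k}:
k:     0  1  2  3  4  5  6  7  8
g(k):  0  0  1  1  0  0  1  1  2
So g(8) = 2.
Build the Grundy sequence for stack C with g(k) = mex{g(k−s) : s ∈ {4, 6}, s ≤ k}:
k:     0  1  2  3  4  5  6  7  8  9
g(k):  0  0  0  0  1  1  1  1  2  2
So g(9) = 2.
By the Sprague-Grundy theorem, the Grundy value of a sum of independent games is the XOR of the component values.
Combined value = 2 ⊕ 2 ⊕ 2 = 2.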